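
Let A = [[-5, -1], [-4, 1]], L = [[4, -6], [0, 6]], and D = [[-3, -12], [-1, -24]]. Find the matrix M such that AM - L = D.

M = [[0, 4], [-1, -2]]

AM = D + L = [[1, -18], [-1, -18]].
Left-multiplying both sides by A⁻¹ gives M = A⁻¹(D + L).
det A = -9, so A⁻¹ = [[-1/9, -1/9], [-4/9, 5/9]].
M = A⁻¹(D + L) = [[0, 4], [-1, -2]].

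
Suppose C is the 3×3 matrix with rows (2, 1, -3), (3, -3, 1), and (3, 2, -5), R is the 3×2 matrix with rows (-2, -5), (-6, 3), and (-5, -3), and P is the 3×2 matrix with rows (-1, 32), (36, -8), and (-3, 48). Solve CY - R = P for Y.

CY = P + R = [[-3, 27], [30, -5], [-8, 45]].
Left-multiplying both sides by C⁻¹ gives Y = C⁻¹(P + R).
C has determinant -1; C⁻¹ = [[-13, 1, 8], [-18, 1, 11], [-15, 1, 9]].
Y = C⁻¹(P + R) = [[5, 4], [-4, 4], [3, -5]].

Y = [[5, 4], [-4, 4], [3, -5]]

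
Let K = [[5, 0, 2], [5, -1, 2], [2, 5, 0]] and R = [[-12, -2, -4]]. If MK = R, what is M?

K is on the right of M, so right-multiply by K⁻¹: M = RK⁻¹.
det K = 4; the adjugate gives K⁻¹ = [[-5/2, 5/2, 1/2], [1, -1, 0], [27/4, -25/4, -5/4]].
M = RK⁻¹ = [[-12, -2, -4]] · [[-5/2, 5/2, 1/2], [1, -1, 0], [27/4, -25/4, -5/4]] = [[1, -3, -1]].

M = [[1, -3, -1]]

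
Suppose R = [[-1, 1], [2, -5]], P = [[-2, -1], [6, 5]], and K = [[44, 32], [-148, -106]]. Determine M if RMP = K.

Left-multiply by R⁻¹ and right-multiply by P⁻¹: M = R⁻¹KP⁻¹.
det R = 3; the adjugate gives R⁻¹ = [[-5/3, -1/3], [-2/3, -1/3]].
det P = -4; the adjugate gives P⁻¹ = [[-5/4, -1/4], [3/2, 1/2]].
R⁻¹K = [[-24, -18], [20, 14]].
M = (R⁻¹K)P⁻¹ = [[3, -3], [-4, 2]].

M = [[3, -3], [-4, 2]]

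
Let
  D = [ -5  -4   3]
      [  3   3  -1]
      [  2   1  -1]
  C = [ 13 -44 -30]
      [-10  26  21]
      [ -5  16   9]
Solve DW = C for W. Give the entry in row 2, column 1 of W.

-1

Since D multiplies W on the left, W = D⁻¹C.
det D = -3; the adjugate gives D⁻¹ = [[2/3, 1/3, 5/3], [-1/3, 1/3, -4/3], [1, 1, 1]].
W = D⁻¹C = [[2/3, 1/3, 5/3], [-1/3, 1/3, -4/3], [1, 1, 1]] · [[13, -44, -30], [-10, 26, 21], [-5, 16, 9]] = [[-3, 6, 2], [-1, 2, 5], [-2, -2, 0]].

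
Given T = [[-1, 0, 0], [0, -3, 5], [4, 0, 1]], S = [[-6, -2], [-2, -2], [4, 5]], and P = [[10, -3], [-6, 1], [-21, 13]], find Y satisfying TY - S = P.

Y = [[-4, 5], [1, -3], [-1, -2]]

TY = P + S = [[4, -5], [-8, -1], [-17, 18]].
Since T multiplies Y on the left, Y = T⁻¹(P + S).
det T = 3; the adjugate gives T⁻¹ = [[-1, 0, 0], [20/3, -1/3, 5/3], [4, 0, 1]].
Y = T⁻¹(P + S) = [[-4, 5], [1, -3], [-1, -2]].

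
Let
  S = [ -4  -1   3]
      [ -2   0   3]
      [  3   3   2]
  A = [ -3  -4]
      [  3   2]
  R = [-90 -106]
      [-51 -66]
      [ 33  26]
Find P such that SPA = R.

P = [[-5, 5], [3, -4], [2, 3]]

Isolating P: multiply by S⁻¹ from the left and A⁻¹ from the right, so P = S⁻¹RA⁻¹.
det S = 5, so S⁻¹ = [[-9/5, 11/5, -3/5], [13/5, -17/5, 6/5], [-6/5, 9/5, -2/5]].
A has determinant 6; A⁻¹ = [[1/3, 2/3], [-1/2, -1/2]].
S⁻¹R = [[30, 30], [-21, -20], [3, -2]].
P = (S⁻¹R)A⁻¹ = [[-5, 5], [3, -4], [2, 3]].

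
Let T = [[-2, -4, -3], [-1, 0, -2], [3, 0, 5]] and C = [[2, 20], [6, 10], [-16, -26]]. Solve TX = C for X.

T is on the left of X, so left-multiply by T⁻¹: X = T⁻¹C.
T has determinant 4; T⁻¹ = [[0, 5, 2], [-1/4, -1/4, -1/4], [0, -3, -1]].
X = T⁻¹C = [[0, 5, 2], [-1/4, -1/4, -1/4], [0, -3, -1]] · [[2, 20], [6, 10], [-16, -26]] = [[-2, -2], [2, -1], [-2, -4]].

X = [[-2, -2], [2, -1], [-2, -4]]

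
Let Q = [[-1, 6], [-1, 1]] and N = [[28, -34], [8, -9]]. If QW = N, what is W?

W = [[-4, 4], [4, -5]]

Q is on the left of W, so left-multiply by Q⁻¹: W = Q⁻¹N.
det Q = 5; the adjugate gives Q⁻¹ = [[1/5, -6/5], [1/5, -1/5]].
W = Q⁻¹N = [[1/5, -6/5], [1/5, -1/5]] · [[28, -34], [8, -9]] = [[-4, 4], [4, -5]].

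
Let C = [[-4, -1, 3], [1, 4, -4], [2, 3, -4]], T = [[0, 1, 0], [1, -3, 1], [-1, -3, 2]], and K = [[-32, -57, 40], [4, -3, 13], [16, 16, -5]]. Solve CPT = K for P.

Isolating P: multiply by C⁻¹ from the left and T⁻¹ from the right, so P = C⁻¹KT⁻¹.
det C = 5, so C⁻¹ = [[-4/5, 1, -8/5], [-4/5, 2, -13/5], [-1, 2, -3]].
det T = -3; the adjugate gives T⁻¹ = [[1, 2/3, -1/3], [1, 0, 0], [2, 1/3, 1/3]].
C⁻¹K = [[4, 17, -11], [-8, -2, 7], [-8, 3, 1]].
P = (C⁻¹K)T⁻¹ = [[-1, -1, -5], [4, -3, 5], [-3, -5, 3]].

P = [[-1, -1, -5], [4, -3, 5], [-3, -5, 3]]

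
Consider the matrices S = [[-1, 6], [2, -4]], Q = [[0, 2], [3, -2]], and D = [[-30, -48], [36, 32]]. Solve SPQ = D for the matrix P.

P = [[4, 4], [-5, -1]]

P = S⁻¹DQ⁻¹ (apply S⁻¹ on the left and Q⁻¹ on the right).
det S = -8; the adjugate gives S⁻¹ = [[1/2, 3/4], [1/4, 1/8]].
det Q = -6; the adjugate gives Q⁻¹ = [[1/3, 1/3], [1/2, 0]].
S⁻¹D = [[12, 0], [-3, -8]].
P = (S⁻¹D)Q⁻¹ = [[4, 4], [-5, -1]].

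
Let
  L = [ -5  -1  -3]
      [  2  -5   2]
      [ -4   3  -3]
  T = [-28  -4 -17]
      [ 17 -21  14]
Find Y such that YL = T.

L is on the right of Y, so right-multiply by L⁻¹: Y = TL⁻¹.
det L = -1; the adjugate gives L⁻¹ = [[-9, 12, 17], [2, -3, -4], [14, -19, -27]].
Y = TL⁻¹ = [[-28, -4, -17], [17, -21, 14]] · [[-9, 12, 17], [2, -3, -4], [14, -19, -27]] = [[6, -1, -1], [1, 1, -5]].

Y = [[6, -1, -1], [1, 1, -5]]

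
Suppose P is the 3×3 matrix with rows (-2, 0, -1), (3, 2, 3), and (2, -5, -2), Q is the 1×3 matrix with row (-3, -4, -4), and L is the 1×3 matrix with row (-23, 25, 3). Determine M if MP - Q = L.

M = [[5, -2, -5]]

MP = L + Q = [[-26, 21, -1]].
P is on the right of M, so right-multiply by P⁻¹: M = (L + Q)P⁻¹.
det P = -3; the adjugate gives P⁻¹ = [[-11/3, -5/3, -2/3], [-4, -2, -1], [19/3, 10/3, 4/3]].
M = (L + Q)P⁻¹ = [[5, -2, -5]].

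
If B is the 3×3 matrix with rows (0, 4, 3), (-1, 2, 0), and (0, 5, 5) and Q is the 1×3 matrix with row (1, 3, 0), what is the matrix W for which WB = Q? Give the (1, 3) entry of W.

-3

B is on the right of W, so right-multiply by B⁻¹: W = QB⁻¹.
det B = 5; the adjugate gives B⁻¹ = [[2, -1, -6/5], [1, 0, -3/5], [-1, 0, 4/5]].
W = QB⁻¹ = [[1, 3, 0]] · [[2, -1, -6/5], [1, 0, -3/5], [-1, 0, 4/5]] = [[5, -1, -3]].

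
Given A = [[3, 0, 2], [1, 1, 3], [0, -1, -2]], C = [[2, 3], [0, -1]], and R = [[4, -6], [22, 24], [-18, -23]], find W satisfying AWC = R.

Left-multiply by A⁻¹ and right-multiply by C⁻¹: W = A⁻¹RC⁻¹.
A has determinant 1; A⁻¹ = [[1, -2, -2], [2, -6, -7], [-1, 3, 3]].
C has determinant -2; C⁻¹ = [[1/2, 3/2], [0, -1]].
A⁻¹R = [[-4, -8], [2, 5], [8, 9]].
W = (A⁻¹R)C⁻¹ = [[-2, 2], [1, -2], [4, 3]].

W = [[-2, 2], [1, -2], [4, 3]]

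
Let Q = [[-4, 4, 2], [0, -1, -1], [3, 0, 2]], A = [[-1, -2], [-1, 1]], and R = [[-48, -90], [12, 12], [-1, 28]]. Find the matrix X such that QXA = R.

X = [[-5, 4], [5, 5], [3, -1]]

Left-multiply by Q⁻¹ and right-multiply by A⁻¹: X = Q⁻¹RA⁻¹.
Q has determinant 2; Q⁻¹ = [[-1, -4, -1], [-3/2, -7, -2], [3/2, 6, 2]].
det A = -3, so A⁻¹ = [[-1/3, -2/3], [-1/3, 1/3]].
Q⁻¹R = [[1, 14], [-10, -5], [-2, -7]].
X = (Q⁻¹R)A⁻¹ = [[-5, 4], [5, 5], [3, -1]].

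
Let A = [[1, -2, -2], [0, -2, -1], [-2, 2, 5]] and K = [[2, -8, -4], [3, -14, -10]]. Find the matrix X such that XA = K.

X = [[4, 1, 1], [3, 4, 0]]

Since A sits to the right of X, X = KA⁻¹.
det A = -4, so A⁻¹ = [[2, -3/2, 1/2], [-1/2, -1/4, -1/4], [1, -1/2, 1/2]].
X = KA⁻¹ = [[2, -8, -4], [3, -14, -10]] · [[2, -3/2, 1/2], [-1/2, -1/4, -1/4], [1, -1/2, 1/2]] = [[4, 1, 1], [3, 4, 0]].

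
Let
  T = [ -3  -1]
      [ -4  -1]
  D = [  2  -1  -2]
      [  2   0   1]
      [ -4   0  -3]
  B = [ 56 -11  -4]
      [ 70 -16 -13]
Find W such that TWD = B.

Left-multiply by T⁻¹ and right-multiply by D⁻¹: W = T⁻¹BD⁻¹.
T has determinant -1; T⁻¹ = [[1, -1], [-4, 3]].
D has determinant -2; D⁻¹ = [[0, 3/2, 1/2], [-1, 7, 3], [0, -2, -1]].
T⁻¹B = [[-14, 5, 9], [-14, -4, -23]].
W = (T⁻¹B)D⁻¹ = [[-5, -4, -1], [4, -3, 4]].

W = [[-5, -4, -1], [4, -3, 4]]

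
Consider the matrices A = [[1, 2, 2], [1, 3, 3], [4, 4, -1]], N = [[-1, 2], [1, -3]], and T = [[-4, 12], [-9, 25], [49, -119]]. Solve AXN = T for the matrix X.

X = [[-4, 2], [-2, 2], [4, -5]]

X = A⁻¹TN⁻¹ (apply A⁻¹ on the left and N⁻¹ on the right).
det A = -5; the adjugate gives A⁻¹ = [[3, -2, 0], [-13/5, 9/5, 1/5], [8/5, -4/5, -1/5]].
det N = 1, so N⁻¹ = [[-3, -2], [-1, -1]].
A⁻¹T = [[6, -14], [4, -10], [-9, 23]].
X = (A⁻¹T)N⁻¹ = [[-4, 2], [-2, 2], [4, -5]].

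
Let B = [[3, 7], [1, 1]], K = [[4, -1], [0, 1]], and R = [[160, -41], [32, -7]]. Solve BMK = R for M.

Left-multiply by B⁻¹ and right-multiply by K⁻¹: M = B⁻¹RK⁻¹.
det B = -4, so B⁻¹ = [[-1/4, 7/4], [1/4, -3/4]].
det K = 4; the adjugate gives K⁻¹ = [[1/4, 1/4], [0, 1]].
B⁻¹R = [[16, -2], [16, -5]].
M = (B⁻¹R)K⁻¹ = [[4, 2], [4, -1]].

M = [[4, 2], [4, -1]]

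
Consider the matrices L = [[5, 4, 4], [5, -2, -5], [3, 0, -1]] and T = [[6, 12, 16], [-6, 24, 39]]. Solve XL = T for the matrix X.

X = [[2, -2, 2], [3, -6, 3]]

Right-multiplying both sides by L⁻¹ gives X = TL⁻¹.
det L = -6; the adjugate gives L⁻¹ = [[-1/3, -2/3, 2], [5/3, 17/6, -15/2], [-1, -2, 5]].
X = TL⁻¹ = [[6, 12, 16], [-6, 24, 39]] · [[-1/3, -2/3, 2], [5/3, 17/6, -15/2], [-1, -2, 5]] = [[2, -2, 2], [3, -6, 3]].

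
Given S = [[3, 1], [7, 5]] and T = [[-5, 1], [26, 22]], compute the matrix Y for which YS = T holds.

Y = [[-4, 1], [-3, 5]]

Right-multiplying both sides by S⁻¹ gives Y = TS⁻¹.
S has determinant 8; S⁻¹ = [[5/8, -1/8], [-7/8, 3/8]].
Y = TS⁻¹ = [[-5, 1], [26, 22]] · [[5/8, -1/8], [-7/8, 3/8]] = [[-4, 1], [-3, 5]].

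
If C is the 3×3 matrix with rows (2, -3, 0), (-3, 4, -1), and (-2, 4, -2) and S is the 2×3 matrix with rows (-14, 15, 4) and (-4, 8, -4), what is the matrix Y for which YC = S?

Since C sits to the right of Y, Y = SC⁻¹.
C has determinant 4; C⁻¹ = [[-1, -3/2, 3/4], [-1, -1, 1/2], [-1, -1/2, -1/4]].
Y = SC⁻¹ = [[-14, 15, 4], [-4, 8, -4]] · [[-1, -3/2, 3/4], [-1, -1, 1/2], [-1, -1/2, -1/4]] = [[-5, 4, -4], [0, 0, 2]].

Y = [[-5, 4, -4], [0, 0, 2]]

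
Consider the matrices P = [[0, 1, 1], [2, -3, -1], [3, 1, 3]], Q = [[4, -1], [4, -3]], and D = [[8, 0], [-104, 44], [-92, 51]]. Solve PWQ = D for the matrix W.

W = [[-4, -1], [3, 4], [0, -5]]

Isolating W: multiply by P⁻¹ from the left and Q⁻¹ from the right, so W = P⁻¹DQ⁻¹.
det P = 2, so P⁻¹ = [[-4, -1, 1], [-9/2, -3/2, 1], [11/2, 3/2, -1]].
det Q = -8; the adjugate gives Q⁻¹ = [[3/8, -1/8], [1/2, -1/2]].
P⁻¹D = [[-20, 7], [28, -15], [-20, 15]].
W = (P⁻¹D)Q⁻¹ = [[-4, -1], [3, 4], [0, -5]].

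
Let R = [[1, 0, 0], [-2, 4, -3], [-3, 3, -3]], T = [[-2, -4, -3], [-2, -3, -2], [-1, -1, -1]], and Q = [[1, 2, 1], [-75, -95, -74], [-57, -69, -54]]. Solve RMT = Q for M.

M = [[0, -1, 1], [2, 5, 5], [3, 0, -5]]

Isolating M: multiply by R⁻¹ from the left and T⁻¹ from the right, so M = R⁻¹QT⁻¹.
det R = -3, so R⁻¹ = [[1, 0, 0], [-1, 1, -1], [-2, 1, -4/3]].
det T = 1, so T⁻¹ = [[1, -1, -1], [0, -1, 2], [-1, 2, -2]].
R⁻¹Q = [[1, 2, 1], [-19, -28, -21], [-1, -7, -4]].
M = (R⁻¹Q)T⁻¹ = [[0, -1, 1], [2, 5, 5], [3, 0, -5]].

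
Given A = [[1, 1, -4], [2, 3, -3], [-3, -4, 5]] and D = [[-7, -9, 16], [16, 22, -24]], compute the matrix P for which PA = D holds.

Right-multiplying both sides by A⁻¹ gives P = DA⁻¹.
det A = -2; the adjugate gives A⁻¹ = [[-3/2, -11/2, -9/2], [1/2, 7/2, 5/2], [-1/2, -1/2, -1/2]].
P = DA⁻¹ = [[-7, -9, 16], [16, 22, -24]] · [[-3/2, -11/2, -9/2], [1/2, 7/2, 5/2], [-1/2, -1/2, -1/2]] = [[-2, -1, 1], [-1, 1, -5]].

P = [[-2, -1, 1], [-1, 1, -5]]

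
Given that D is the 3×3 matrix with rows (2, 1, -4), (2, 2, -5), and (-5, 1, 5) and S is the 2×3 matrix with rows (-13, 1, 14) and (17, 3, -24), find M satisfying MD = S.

M = [[4, -3, 3], [-4, 5, -3]]

D is on the right of M, so right-multiply by D⁻¹: M = SD⁻¹.
det D = -3; the adjugate gives D⁻¹ = [[-5, 3, -1], [-5, 10/3, -2/3], [-4, 7/3, -2/3]].
M = SD⁻¹ = [[-13, 1, 14], [17, 3, -24]] · [[-5, 3, -1], [-5, 10/3, -2/3], [-4, 7/3, -2/3]] = [[4, -3, 3], [-4, 5, -3]].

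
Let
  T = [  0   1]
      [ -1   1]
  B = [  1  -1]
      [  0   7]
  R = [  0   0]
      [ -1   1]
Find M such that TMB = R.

M = [[1, 0], [0, 0]]

Left-multiply by T⁻¹ and right-multiply by B⁻¹: M = T⁻¹RB⁻¹.
det T = 1; the adjugate gives T⁻¹ = [[1, -1], [1, 0]].
det B = 7, so B⁻¹ = [[1, 1/7], [0, 1/7]].
T⁻¹R = [[1, -1], [0, 0]].
M = (T⁻¹R)B⁻¹ = [[1, 0], [0, 0]].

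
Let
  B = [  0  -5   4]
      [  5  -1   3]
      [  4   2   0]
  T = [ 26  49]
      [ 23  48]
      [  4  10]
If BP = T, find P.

Since B multiplies P on the left, P = B⁻¹T.
det B = -4, so B⁻¹ = [[3/2, -2, 11/4], [-3, 4, -5], [-7/2, 5, -25/4]].
P = B⁻¹T = [[3/2, -2, 11/4], [-3, 4, -5], [-7/2, 5, -25/4]] · [[26, 49], [23, 48], [4, 10]] = [[4, 5], [-6, -5], [-1, 6]].

P = [[4, 5], [-6, -5], [-1, 6]]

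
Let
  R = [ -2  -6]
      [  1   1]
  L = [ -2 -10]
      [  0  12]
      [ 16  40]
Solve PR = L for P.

P = [[2, 2], [-3, -6], [-6, 4]]

Since R sits to the right of P, P = LR⁻¹.
R has determinant 4; R⁻¹ = [[1/4, 3/2], [-1/4, -1/2]].
P = LR⁻¹ = [[-2, -10], [0, 12], [16, 40]] · [[1/4, 3/2], [-1/4, -1/2]] = [[2, 2], [-3, -6], [-6, 4]].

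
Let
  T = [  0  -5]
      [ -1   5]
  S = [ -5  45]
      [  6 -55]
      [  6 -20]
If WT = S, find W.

Right-multiplying both sides by T⁻¹ gives W = ST⁻¹.
det T = -5, so T⁻¹ = [[-1, -1], [-1/5, 0]].
W = ST⁻¹ = [[-5, 45], [6, -55], [6, -20]] · [[-1, -1], [-1/5, 0]] = [[-4, 5], [5, -6], [-2, -6]].

W = [[-4, 5], [5, -6], [-2, -6]]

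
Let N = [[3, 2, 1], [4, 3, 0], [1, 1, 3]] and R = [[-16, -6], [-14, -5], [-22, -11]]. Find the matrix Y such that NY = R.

Left-multiplying both sides by N⁻¹ gives Y = N⁻¹R.
det N = 4; the adjugate gives N⁻¹ = [[9/4, -5/4, -3/4], [-3, 2, 1], [1/4, -1/4, 1/4]].
Y = N⁻¹R = [[9/4, -5/4, -3/4], [-3, 2, 1], [1/4, -1/4, 1/4]] · [[-16, -6], [-14, -5], [-22, -11]] = [[-2, 1], [-2, -3], [-6, -3]].

Y = [[-2, 1], [-2, -3], [-6, -3]]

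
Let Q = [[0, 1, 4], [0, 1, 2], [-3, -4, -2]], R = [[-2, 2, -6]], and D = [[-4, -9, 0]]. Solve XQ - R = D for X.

X = [[-2, 3, 2]]

XQ = D + R = [[-6, -7, -6]].
Right-multiplying both sides by Q⁻¹ gives X = (D + R)Q⁻¹.
det Q = 6; the adjugate gives Q⁻¹ = [[1, -7/3, -1/3], [-1, 2, 0], [1/2, -1/2, 0]].
X = (D + R)Q⁻¹ = [[-2, 3, 2]].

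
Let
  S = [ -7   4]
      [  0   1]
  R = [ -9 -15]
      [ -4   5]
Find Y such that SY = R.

S is on the left of Y, so left-multiply by S⁻¹: Y = S⁻¹R.
S has determinant -7; S⁻¹ = [[-1/7, 4/7], [0, 1]].
Y = S⁻¹R = [[-1/7, 4/7], [0, 1]] · [[-9, -15], [-4, 5]] = [[-1, 5], [-4, 5]].

Y = [[-1, 5], [-4, 5]]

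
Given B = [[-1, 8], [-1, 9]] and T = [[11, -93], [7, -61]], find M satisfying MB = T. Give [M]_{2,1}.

-2

Right-multiplying both sides by B⁻¹ gives M = TB⁻¹.
B has determinant -1; B⁻¹ = [[-9, 8], [-1, 1]].
M = TB⁻¹ = [[11, -93], [7, -61]] · [[-9, 8], [-1, 1]] = [[-6, -5], [-2, -5]].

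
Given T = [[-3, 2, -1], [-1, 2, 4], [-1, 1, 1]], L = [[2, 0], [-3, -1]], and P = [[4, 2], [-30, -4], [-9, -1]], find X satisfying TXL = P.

X = T⁻¹PL⁻¹ (apply T⁻¹ on the left and L⁻¹ on the right).
det T = -1; the adjugate gives T⁻¹ = [[2, 3, -10], [3, 4, -13], [-1, -1, 4]].
det L = -2, so L⁻¹ = [[1/2, 0], [-3/2, -1]].
T⁻¹P = [[8, 2], [9, 3], [-10, -2]].
X = (T⁻¹P)L⁻¹ = [[1, -2], [0, -3], [-2, 2]].

X = [[1, -2], [0, -3], [-2, 2]]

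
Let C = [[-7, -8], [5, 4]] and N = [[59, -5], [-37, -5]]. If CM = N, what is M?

C is on the left of M, so left-multiply by C⁻¹: M = C⁻¹N.
det C = 12; the adjugate gives C⁻¹ = [[1/3, 2/3], [-5/12, -7/12]].
M = C⁻¹N = [[1/3, 2/3], [-5/12, -7/12]] · [[59, -5], [-37, -5]] = [[-5, -5], [-3, 5]].

M = [[-5, -5], [-3, 5]]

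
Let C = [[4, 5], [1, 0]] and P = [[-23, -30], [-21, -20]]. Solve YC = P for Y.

Y = [[-6, 1], [-4, -5]]

Right-multiplying both sides by C⁻¹ gives Y = PC⁻¹.
det C = -5, so C⁻¹ = [[0, 1], [1/5, -4/5]].
Y = PC⁻¹ = [[-23, -30], [-21, -20]] · [[0, 1], [1/5, -4/5]] = [[-6, 1], [-4, -5]].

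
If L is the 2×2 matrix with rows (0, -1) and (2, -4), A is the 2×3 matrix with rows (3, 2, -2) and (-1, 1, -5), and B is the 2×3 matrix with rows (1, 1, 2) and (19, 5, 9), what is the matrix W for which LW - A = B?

LW = B + A = [[4, 3, 0], [18, 6, 4]].
Since L multiplies W on the left, W = L⁻¹(B + A).
L has determinant 2; L⁻¹ = [[-2, 1/2], [-1, 0]].
W = L⁻¹(B + A) = [[1, -3, 2], [-4, -3, 0]].

W = [[1, -3, 2], [-4, -3, 0]]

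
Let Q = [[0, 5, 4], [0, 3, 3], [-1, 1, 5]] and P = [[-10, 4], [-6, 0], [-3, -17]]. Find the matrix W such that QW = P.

W = [[1, 1], [-2, 4], [0, -4]]

Left-multiplying both sides by Q⁻¹ gives W = Q⁻¹P.
det Q = -3; the adjugate gives Q⁻¹ = [[-4, 7, -1], [1, -4/3, 0], [-1, 5/3, 0]].
W = Q⁻¹P = [[-4, 7, -1], [1, -4/3, 0], [-1, 5/3, 0]] · [[-10, 4], [-6, 0], [-3, -17]] = [[1, 1], [-2, 4], [0, -4]].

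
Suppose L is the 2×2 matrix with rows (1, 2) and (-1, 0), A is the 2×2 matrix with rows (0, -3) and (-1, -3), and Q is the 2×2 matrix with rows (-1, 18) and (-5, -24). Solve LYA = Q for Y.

Y = L⁻¹QA⁻¹ (apply L⁻¹ on the left and A⁻¹ on the right).
det L = 2, so L⁻¹ = [[0, -1], [1/2, 1/2]].
det A = -3; the adjugate gives A⁻¹ = [[1, -1], [-1/3, 0]].
L⁻¹Q = [[5, 24], [-3, -3]].
Y = (L⁻¹Q)A⁻¹ = [[-3, -5], [-2, 3]].

Y = [[-3, -5], [-2, 3]]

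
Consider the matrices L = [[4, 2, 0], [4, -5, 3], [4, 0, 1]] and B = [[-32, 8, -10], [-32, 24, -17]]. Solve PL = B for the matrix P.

P = [[-6, -4, 2], [-3, -6, 1]]

Right-multiplying both sides by L⁻¹ gives P = BL⁻¹.
det L = -4; the adjugate gives L⁻¹ = [[5/4, 1/2, -3/2], [-2, -1, 3], [-5, -2, 7]].
P = BL⁻¹ = [[-32, 8, -10], [-32, 24, -17]] · [[5/4, 1/2, -3/2], [-2, -1, 3], [-5, -2, 7]] = [[-6, -4, 2], [-3, -6, 1]].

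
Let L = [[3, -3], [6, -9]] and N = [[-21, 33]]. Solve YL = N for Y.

Y = [[1, -4]]

L is on the right of Y, so right-multiply by L⁻¹: Y = NL⁻¹.
det L = -9, so L⁻¹ = [[1, -1/3], [2/3, -1/3]].
Y = NL⁻¹ = [[-21, 33]] · [[1, -1/3], [2/3, -1/3]] = [[1, -4]].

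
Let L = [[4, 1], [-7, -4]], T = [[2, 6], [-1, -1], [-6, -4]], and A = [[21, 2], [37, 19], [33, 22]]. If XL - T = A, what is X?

X = [[4, -1], [2, -4], [-2, -5]]

XL = A + T = [[23, 8], [36, 18], [27, 18]].
L is on the right of X, so right-multiply by L⁻¹: X = (A + T)L⁻¹.
det L = -9, so L⁻¹ = [[4/9, 1/9], [-7/9, -4/9]].
X = (A + T)L⁻¹ = [[4, -1], [2, -4], [-2, -5]].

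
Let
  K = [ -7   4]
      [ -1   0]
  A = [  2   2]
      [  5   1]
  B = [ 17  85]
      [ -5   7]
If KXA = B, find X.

X = [[-5, 3], [4, 1]]

Isolating X: multiply by K⁻¹ from the left and A⁻¹ from the right, so X = K⁻¹BA⁻¹.
det K = 4; the adjugate gives K⁻¹ = [[0, -1], [1/4, -7/4]].
A has determinant -8; A⁻¹ = [[-1/8, 1/4], [5/8, -1/4]].
K⁻¹B = [[5, -7], [13, 9]].
X = (K⁻¹B)A⁻¹ = [[-5, 3], [4, 1]].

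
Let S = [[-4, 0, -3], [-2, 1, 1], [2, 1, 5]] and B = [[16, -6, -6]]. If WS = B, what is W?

Since S sits to the right of W, W = BS⁻¹.
det S = -4; the adjugate gives S⁻¹ = [[-1, 3/4, -3/4], [-3, 7/2, -5/2], [1, -1, 1]].
W = BS⁻¹ = [[16, -6, -6]] · [[-1, 3/4, -3/4], [-3, 7/2, -5/2], [1, -1, 1]] = [[-4, -3, -3]].

W = [[-4, -3, -3]]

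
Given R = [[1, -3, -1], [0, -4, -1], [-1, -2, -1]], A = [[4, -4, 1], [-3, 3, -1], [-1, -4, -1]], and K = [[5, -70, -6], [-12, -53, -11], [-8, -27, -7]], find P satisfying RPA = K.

P = R⁻¹KA⁻¹ (apply R⁻¹ on the left and A⁻¹ on the right).
det R = 3; the adjugate gives R⁻¹ = [[2/3, -1/3, -1/3], [1/3, -2/3, 1/3], [-4/3, 5/3, -4/3]].
det A = -5, so A⁻¹ = [[7/5, 8/5, -1/5], [2/5, 3/5, -1/5], [-3, -4, 0]].
R⁻¹K = [[10, -20, 2], [7, 3, 3], [-16, 41, -1]].
P = (R⁻¹K)A⁻¹ = [[0, -4, 2], [2, 1, -2], [-3, 3, -5]].

P = [[0, -4, 2], [2, 1, -2], [-3, 3, -5]]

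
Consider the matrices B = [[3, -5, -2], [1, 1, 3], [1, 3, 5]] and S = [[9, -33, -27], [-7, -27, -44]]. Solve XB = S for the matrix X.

Since B sits to the right of X, X = SB⁻¹.
det B = -6, so B⁻¹ = [[2/3, -19/6, 13/6], [1/3, -17/6, 11/6], [-1/3, 7/3, -4/3]].
X = SB⁻¹ = [[9, -33, -27], [-7, -27, -44]] · [[2/3, -19/6, 13/6], [1/3, -17/6, 11/6], [-1/3, 7/3, -4/3]] = [[4, 2, -5], [1, -4, -6]].

X = [[4, 2, -5], [1, -4, -6]]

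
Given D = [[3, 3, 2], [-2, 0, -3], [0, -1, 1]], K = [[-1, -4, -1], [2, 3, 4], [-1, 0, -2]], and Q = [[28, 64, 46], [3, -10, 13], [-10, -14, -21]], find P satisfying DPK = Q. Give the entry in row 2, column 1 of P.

Isolating P: multiply by D⁻¹ from the left and K⁻¹ from the right, so P = D⁻¹QK⁻¹.
D has determinant 1; D⁻¹ = [[-3, -5, -9], [2, 3, 5], [2, 3, 6]].
det K = 3; the adjugate gives K⁻¹ = [[-2, -8/3, -13/3], [0, 1/3, 2/3], [1, 4/3, 5/3]].
D⁻¹Q = [[-9, -16, -14], [15, 28, 26], [5, 14, 5]].
P = (D⁻¹Q)K⁻¹ = [[4, 0, 5], [-4, 4, -3], [-5, -2, -4]].

-4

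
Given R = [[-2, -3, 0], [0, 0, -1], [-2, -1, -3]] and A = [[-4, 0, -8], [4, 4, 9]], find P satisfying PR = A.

P = [[-1, -1, 3], [-1, -6, -1]]

R is on the right of P, so right-multiply by R⁻¹: P = AR⁻¹.
det R = -4, so R⁻¹ = [[1/4, 9/4, -3/4], [-1/2, -3/2, 1/2], [0, -1, 0]].
P = AR⁻¹ = [[-4, 0, -8], [4, 4, 9]] · [[1/4, 9/4, -3/4], [-1/2, -3/2, 1/2], [0, -1, 0]] = [[-1, -1, 3], [-1, -6, -1]].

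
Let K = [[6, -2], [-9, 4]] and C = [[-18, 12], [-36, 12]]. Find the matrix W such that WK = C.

K is on the right of W, so right-multiply by K⁻¹: W = CK⁻¹.
det K = 6, so K⁻¹ = [[2/3, 1/3], [3/2, 1]].
W = CK⁻¹ = [[-18, 12], [-36, 12]] · [[2/3, 1/3], [3/2, 1]] = [[6, 6], [-6, 0]].

W = [[6, 6], [-6, 0]]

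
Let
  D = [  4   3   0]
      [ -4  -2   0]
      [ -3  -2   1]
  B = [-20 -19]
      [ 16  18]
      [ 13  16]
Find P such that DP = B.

P = [[-2, -4], [-4, -1], [-1, 2]]

Left-multiplying both sides by D⁻¹ gives P = D⁻¹B.
det D = 4, so D⁻¹ = [[-1/2, -3/4, 0], [1, 1, 0], [1/2, -1/4, 1]].
P = D⁻¹B = [[-1/2, -3/4, 0], [1, 1, 0], [1/2, -1/4, 1]] · [[-20, -19], [16, 18], [13, 16]] = [[-2, -4], [-4, -1], [-1, 2]].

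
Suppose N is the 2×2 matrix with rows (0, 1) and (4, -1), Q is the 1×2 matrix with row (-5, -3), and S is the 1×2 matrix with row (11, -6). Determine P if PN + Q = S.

PN = S − Q = [[16, -3]].
Since N sits to the right of P, P = (S − Q)N⁻¹.
det N = -4; the adjugate gives N⁻¹ = [[1/4, 1/4], [1, 0]].
P = (S − Q)N⁻¹ = [[1, 4]].

P = [[1, 4]]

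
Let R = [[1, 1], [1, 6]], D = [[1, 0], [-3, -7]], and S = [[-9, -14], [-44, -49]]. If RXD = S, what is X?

X = R⁻¹SD⁻¹ (apply R⁻¹ on the left and D⁻¹ on the right).
R has determinant 5; R⁻¹ = [[6/5, -1/5], [-1/5, 1/5]].
det D = -7; the adjugate gives D⁻¹ = [[1, 0], [-3/7, -1/7]].
R⁻¹S = [[-2, -7], [-7, -7]].
X = (R⁻¹S)D⁻¹ = [[1, 1], [-4, 1]].

X = [[1, 1], [-4, 1]]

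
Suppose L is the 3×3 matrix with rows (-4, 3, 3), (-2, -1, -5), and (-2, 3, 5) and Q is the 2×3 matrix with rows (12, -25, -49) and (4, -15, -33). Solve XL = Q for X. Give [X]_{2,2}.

3

L is on the right of X, so right-multiply by L⁻¹: X = QL⁻¹.
det L = -4, so L⁻¹ = [[-5/2, 3/2, 3], [-5, 7/2, 13/2], [2, -3/2, -5/2]].
X = QL⁻¹ = [[12, -25, -49], [4, -15, -33]] · [[-5/2, 3/2, 3], [-5, 7/2, 13/2], [2, -3/2, -5/2]] = [[-3, 4, -4], [-1, 3, -3]].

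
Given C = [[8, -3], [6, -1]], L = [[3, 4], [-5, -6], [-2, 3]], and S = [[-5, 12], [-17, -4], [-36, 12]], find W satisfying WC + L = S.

WC = S − L = [[-8, 8], [-12, 2], [-34, 9]].
Since C sits to the right of W, W = (S − L)C⁻¹.
det C = 10; the adjugate gives C⁻¹ = [[-1/10, 3/10], [-3/5, 4/5]].
W = (S − L)C⁻¹ = [[-4, 4], [0, -2], [-2, -3]].

W = [[-4, 4], [0, -2], [-2, -3]]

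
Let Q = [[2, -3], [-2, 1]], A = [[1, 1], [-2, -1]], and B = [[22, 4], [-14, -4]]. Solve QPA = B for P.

Isolating P: multiply by Q⁻¹ from the left and A⁻¹ from the right, so P = Q⁻¹BA⁻¹.
det Q = -4; the adjugate gives Q⁻¹ = [[-1/4, -3/4], [-1/2, -1/2]].
det A = 1, so A⁻¹ = [[-1, -1], [2, 1]].
Q⁻¹B = [[5, 2], [-4, 0]].
P = (Q⁻¹B)A⁻¹ = [[-1, -3], [4, 4]].

P = [[-1, -3], [4, 4]]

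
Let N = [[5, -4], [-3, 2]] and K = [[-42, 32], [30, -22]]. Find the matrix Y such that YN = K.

N is on the right of Y, so right-multiply by N⁻¹: Y = KN⁻¹.
N has determinant -2; N⁻¹ = [[-1, -2], [-3/2, -5/2]].
Y = KN⁻¹ = [[-42, 32], [30, -22]] · [[-1, -2], [-3/2, -5/2]] = [[-6, 4], [3, -5]].

Y = [[-6, 4], [3, -5]]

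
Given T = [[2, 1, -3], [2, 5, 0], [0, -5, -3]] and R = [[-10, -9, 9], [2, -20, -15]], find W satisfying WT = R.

Right-multiplying both sides by T⁻¹ gives W = RT⁻¹.
det T = 6, so T⁻¹ = [[-5/2, 3, 5/2], [1, -1, -1], [-5/3, 5/3, 4/3]].
W = RT⁻¹ = [[-10, -9, 9], [2, -20, -15]] · [[-5/2, 3, 5/2], [1, -1, -1], [-5/3, 5/3, 4/3]] = [[1, -6, -4], [0, 1, 5]].

W = [[1, -6, -4], [0, 1, 5]]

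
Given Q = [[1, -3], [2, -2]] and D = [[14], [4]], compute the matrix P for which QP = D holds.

Q is on the left of P, so left-multiply by Q⁻¹: P = Q⁻¹D.
Q has determinant 4; Q⁻¹ = [[-1/2, 3/4], [-1/2, 1/4]].
P = Q⁻¹D = [[-1/2, 3/4], [-1/2, 1/4]] · [[14], [4]] = [[-4], [-6]].

P = [[-4], [-6]]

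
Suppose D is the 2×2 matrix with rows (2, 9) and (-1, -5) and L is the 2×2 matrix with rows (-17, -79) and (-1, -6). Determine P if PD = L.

P = [[-6, 5], [1, 3]]

Right-multiplying both sides by D⁻¹ gives P = LD⁻¹.
det D = -1, so D⁻¹ = [[5, 9], [-1, -2]].
P = LD⁻¹ = [[-17, -79], [-1, -6]] · [[5, 9], [-1, -2]] = [[-6, 5], [1, 3]].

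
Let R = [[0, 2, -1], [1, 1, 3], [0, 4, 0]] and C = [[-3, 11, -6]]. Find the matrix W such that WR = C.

Right-multiplying both sides by R⁻¹ gives W = CR⁻¹.
R has determinant -4; R⁻¹ = [[3, 1, -7/4], [0, 0, 1/4], [-1, 0, 1/2]].
W = CR⁻¹ = [[-3, 11, -6]] · [[3, 1, -7/4], [0, 0, 1/4], [-1, 0, 1/2]] = [[-3, -3, 5]].

W = [[-3, -3, 5]]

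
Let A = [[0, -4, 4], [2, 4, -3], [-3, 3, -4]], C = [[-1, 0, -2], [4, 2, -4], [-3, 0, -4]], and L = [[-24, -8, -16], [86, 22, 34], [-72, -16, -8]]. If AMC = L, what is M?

M = [[-3, 4, -3], [-3, 0, -3], [5, -1, -5]]

M = A⁻¹LC⁻¹ (apply A⁻¹ on the left and C⁻¹ on the right).
det A = 4, so A⁻¹ = [[-7/4, -1, -1], [17/4, 3, 2], [9/2, 3, 2]].
det C = -4; the adjugate gives C⁻¹ = [[2, 0, -1], [-7, 1/2, 3], [-3/2, 0, 1/2]].
A⁻¹L = [[28, 8, 2], [12, 0, 18], [6, -2, 14]].
M = (A⁻¹L)C⁻¹ = [[-3, 4, -3], [-3, 0, -3], [5, -1, -5]].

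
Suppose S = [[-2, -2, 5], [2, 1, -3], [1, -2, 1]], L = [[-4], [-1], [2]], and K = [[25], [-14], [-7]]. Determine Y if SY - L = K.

Y = [[-2], [4], [5]]

SY = K + L = [[21], [-15], [-5]].
Since S multiplies Y on the left, Y = S⁻¹(K + L).
S has determinant -5; S⁻¹ = [[1, 8/5, -1/5], [1, 7/5, -4/5], [1, 6/5, -2/5]].
Y = S⁻¹(K + L) = [[-2], [4], [5]].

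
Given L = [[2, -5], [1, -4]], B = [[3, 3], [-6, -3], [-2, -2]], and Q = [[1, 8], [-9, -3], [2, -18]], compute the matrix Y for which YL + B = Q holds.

YL = Q − B = [[-2, 5], [-3, 0], [4, -16]].
Since L sits to the right of Y, Y = (Q − B)L⁻¹.
det L = -3; the adjugate gives L⁻¹ = [[4/3, -5/3], [1/3, -2/3]].
Y = (Q − B)L⁻¹ = [[-1, 0], [-4, 5], [0, 4]].

Y = [[-1, 0], [-4, 5], [0, 4]]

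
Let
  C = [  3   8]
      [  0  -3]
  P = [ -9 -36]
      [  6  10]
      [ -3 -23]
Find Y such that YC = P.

Right-multiplying both sides by C⁻¹ gives Y = PC⁻¹.
det C = -9; the adjugate gives C⁻¹ = [[1/3, 8/9], [0, -1/3]].
Y = PC⁻¹ = [[-9, -36], [6, 10], [-3, -23]] · [[1/3, 8/9], [0, -1/3]] = [[-3, 4], [2, 2], [-1, 5]].

Y = [[-3, 4], [2, 2], [-1, 5]]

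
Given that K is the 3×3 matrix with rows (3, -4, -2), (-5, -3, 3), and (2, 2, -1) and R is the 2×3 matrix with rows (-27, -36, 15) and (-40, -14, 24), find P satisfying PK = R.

K is on the right of P, so right-multiply by K⁻¹: P = RK⁻¹.
K has determinant -5; K⁻¹ = [[3/5, 8/5, 18/5], [-1/5, -1/5, -1/5], [4/5, 14/5, 29/5]].
P = RK⁻¹ = [[-27, -36, 15], [-40, -14, 24]] · [[3/5, 8/5, 18/5], [-1/5, -1/5, -1/5], [4/5, 14/5, 29/5]] = [[3, 6, -3], [-2, 6, -2]].

P = [[3, 6, -3], [-2, 6, -2]]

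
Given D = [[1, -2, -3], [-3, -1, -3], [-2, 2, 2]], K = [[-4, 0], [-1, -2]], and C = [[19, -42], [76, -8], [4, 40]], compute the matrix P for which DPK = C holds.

P = [[3, 4], [2, -1], [3, -5]]

P = D⁻¹CK⁻¹ (apply D⁻¹ on the left and K⁻¹ on the right).
det D = 4, so D⁻¹ = [[1, -1/2, 3/4], [3, -1, 3], [-2, 1/2, -7/4]].
K has determinant 8; K⁻¹ = [[-1/4, 0], [1/8, -1/2]].
D⁻¹C = [[-16, -8], [-7, 2], [-7, 10]].
P = (D⁻¹C)K⁻¹ = [[3, 4], [2, -1], [3, -5]].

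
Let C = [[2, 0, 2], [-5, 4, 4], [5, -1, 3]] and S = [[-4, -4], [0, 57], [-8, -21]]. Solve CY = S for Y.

Y = [[0, -5], [2, 5], [-2, 3]]

Left-multiplying both sides by C⁻¹ gives Y = C⁻¹S.
det C = 2, so C⁻¹ = [[8, -1, -4], [35/2, -2, -9], [-15/2, 1, 4]].
Y = C⁻¹S = [[8, -1, -4], [35/2, -2, -9], [-15/2, 1, 4]] · [[-4, -4], [0, 57], [-8, -21]] = [[0, -5], [2, 5], [-2, 3]].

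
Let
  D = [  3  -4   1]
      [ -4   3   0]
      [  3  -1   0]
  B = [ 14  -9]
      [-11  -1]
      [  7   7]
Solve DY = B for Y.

Left-multiplying both sides by D⁻¹ gives Y = D⁻¹B.
D has determinant -5; D⁻¹ = [[0, 1/5, 3/5], [0, 3/5, 4/5], [1, 9/5, 7/5]].
Y = D⁻¹B = [[0, 1/5, 3/5], [0, 3/5, 4/5], [1, 9/5, 7/5]] · [[14, -9], [-11, -1], [7, 7]] = [[2, 4], [-1, 5], [4, -1]].

Y = [[2, 4], [-1, 5], [4, -1]]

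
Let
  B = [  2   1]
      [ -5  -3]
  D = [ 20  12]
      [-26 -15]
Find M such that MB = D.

M = [[0, -4], [-3, 4]]

B is on the right of M, so right-multiply by B⁻¹: M = DB⁻¹.
B has determinant -1; B⁻¹ = [[3, 1], [-5, -2]].
M = DB⁻¹ = [[20, 12], [-26, -15]] · [[3, 1], [-5, -2]] = [[0, -4], [-3, 4]].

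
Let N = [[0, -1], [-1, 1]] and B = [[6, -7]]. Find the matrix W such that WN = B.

Since N sits to the right of W, W = BN⁻¹.
det N = -1; the adjugate gives N⁻¹ = [[-1, -1], [-1, 0]].
W = BN⁻¹ = [[6, -7]] · [[-1, -1], [-1, 0]] = [[1, -6]].

W = [[1, -6]]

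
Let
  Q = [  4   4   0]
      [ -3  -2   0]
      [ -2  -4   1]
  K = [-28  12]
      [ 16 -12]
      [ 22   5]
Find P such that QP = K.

P = [[-2, 6], [-5, -3], [-2, 5]]

Left-multiplying both sides by Q⁻¹ gives P = Q⁻¹K.
det Q = 4; the adjugate gives Q⁻¹ = [[-1/2, -1, 0], [3/4, 1, 0], [2, 2, 1]].
P = Q⁻¹K = [[-1/2, -1, 0], [3/4, 1, 0], [2, 2, 1]] · [[-28, 12], [16, -12], [22, 5]] = [[-2, 6], [-5, -3], [-2, 5]].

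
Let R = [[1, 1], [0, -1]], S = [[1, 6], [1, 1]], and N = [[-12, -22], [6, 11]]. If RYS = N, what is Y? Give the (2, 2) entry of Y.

-5

Y = R⁻¹NS⁻¹ (apply R⁻¹ on the left and S⁻¹ on the right).
det R = -1, so R⁻¹ = [[1, 1], [0, -1]].
S has determinant -5; S⁻¹ = [[-1/5, 6/5], [1/5, -1/5]].
R⁻¹N = [[-6, -11], [-6, -11]].
Y = (R⁻¹N)S⁻¹ = [[-1, -5], [-1, -5]].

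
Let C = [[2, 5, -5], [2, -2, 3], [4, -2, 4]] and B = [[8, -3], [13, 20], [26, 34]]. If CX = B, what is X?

X = [[4, 6], [5, -1], [5, 2]]

Since C multiplies X on the left, X = C⁻¹B.
det C = -4, so C⁻¹ = [[1/2, 5/2, -5/4], [-1, -7, 4], [-1, -6, 7/2]].
X = C⁻¹B = [[1/2, 5/2, -5/4], [-1, -7, 4], [-1, -6, 7/2]] · [[8, -3], [13, 20], [26, 34]] = [[4, 6], [5, -1], [5, 2]].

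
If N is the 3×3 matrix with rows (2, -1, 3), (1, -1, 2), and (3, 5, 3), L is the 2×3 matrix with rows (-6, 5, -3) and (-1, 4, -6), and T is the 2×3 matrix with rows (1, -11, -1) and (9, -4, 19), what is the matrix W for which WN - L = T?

WN = T + L = [[-5, -6, -4], [8, 0, 13]].
Right-multiplying both sides by N⁻¹ gives W = (T + L)N⁻¹.
N has determinant -5; N⁻¹ = [[13/5, -18/5, -1/5], [-3/5, 3/5, 1/5], [-8/5, 13/5, 1/5]].
W = (T + L)N⁻¹ = [[-3, 4, -1], [0, 5, 1]].

W = [[-3, 4, -1], [0, 5, 1]]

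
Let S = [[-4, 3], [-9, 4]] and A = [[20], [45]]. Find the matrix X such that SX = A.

X = [[-5], [0]]

Left-multiplying both sides by S⁻¹ gives X = S⁻¹A.
det S = 11; the adjugate gives S⁻¹ = [[4/11, -3/11], [9/11, -4/11]].
X = S⁻¹A = [[4/11, -3/11], [9/11, -4/11]] · [[20], [45]] = [[-5], [0]].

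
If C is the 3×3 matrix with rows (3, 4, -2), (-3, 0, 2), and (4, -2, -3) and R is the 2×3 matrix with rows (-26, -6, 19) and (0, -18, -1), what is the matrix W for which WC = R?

Since C sits to the right of W, W = RC⁻¹.
C has determinant -4; C⁻¹ = [[-1, -4, -2], [1/4, 1/4, 0], [-3/2, -11/2, -3]].
W = RC⁻¹ = [[-26, -6, 19], [0, -18, -1]] · [[-1, -4, -2], [1/4, 1/4, 0], [-3/2, -11/2, -3]] = [[-4, -2, -5], [-3, 1, 3]].

W = [[-4, -2, -5], [-3, 1, 3]]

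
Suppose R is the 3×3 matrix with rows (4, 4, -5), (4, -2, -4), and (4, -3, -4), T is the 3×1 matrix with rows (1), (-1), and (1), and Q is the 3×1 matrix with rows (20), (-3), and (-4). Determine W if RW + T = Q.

RW = Q − T = [[19], [-2], [-5]].
R is on the left of W, so left-multiply by R⁻¹: W = R⁻¹(Q − T).
R has determinant 4; R⁻¹ = [[-1, 31/4, -13/2], [0, 1, -1], [-1, 7, -6]].
W = R⁻¹(Q − T) = [[-2], [3], [-3]].

W = [[-2], [3], [-3]]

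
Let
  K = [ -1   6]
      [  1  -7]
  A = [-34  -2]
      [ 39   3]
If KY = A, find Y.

Since K multiplies Y on the left, Y = K⁻¹A.
det K = 1; the adjugate gives K⁻¹ = [[-7, -6], [-1, -1]].
Y = K⁻¹A = [[-7, -6], [-1, -1]] · [[-34, -2], [39, 3]] = [[4, -4], [-5, -1]].

Y = [[4, -4], [-5, -1]]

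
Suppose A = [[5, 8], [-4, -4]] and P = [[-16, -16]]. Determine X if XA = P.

X = [[0, 4]]

Since A sits to the right of X, X = PA⁻¹.
det A = 12; the adjugate gives A⁻¹ = [[-1/3, -2/3], [1/3, 5/12]].
X = PA⁻¹ = [[-16, -16]] · [[-1/3, -2/3], [1/3, 5/12]] = [[0, 4]].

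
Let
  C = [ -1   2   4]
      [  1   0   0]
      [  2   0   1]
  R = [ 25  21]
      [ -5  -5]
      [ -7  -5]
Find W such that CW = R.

W = [[-5, -5], [4, -2], [3, 5]]

C is on the left of W, so left-multiply by C⁻¹: W = C⁻¹R.
C has determinant -2; C⁻¹ = [[0, 1, 0], [1/2, 9/2, -2], [0, -2, 1]].
W = C⁻¹R = [[0, 1, 0], [1/2, 9/2, -2], [0, -2, 1]] · [[25, 21], [-5, -5], [-7, -5]] = [[-5, -5], [4, -2], [3, 5]].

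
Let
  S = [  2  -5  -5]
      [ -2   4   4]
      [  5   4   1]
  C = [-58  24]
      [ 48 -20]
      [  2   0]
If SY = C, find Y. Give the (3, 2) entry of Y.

-2

S is on the left of Y, so left-multiply by S⁻¹: Y = S⁻¹C.
det S = 6; the adjugate gives S⁻¹ = [[-2, -5/2, 0], [11/3, 9/2, 1/3], [-14/3, -11/2, -1/3]].
Y = S⁻¹C = [[-2, -5/2, 0], [11/3, 9/2, 1/3], [-14/3, -11/2, -1/3]] · [[-58, 24], [48, -20], [2, 0]] = [[-4, 2], [4, -2], [6, -2]].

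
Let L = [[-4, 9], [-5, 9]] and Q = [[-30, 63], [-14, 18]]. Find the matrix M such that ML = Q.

M = [[5, 2], [-4, 6]]

Right-multiplying both sides by L⁻¹ gives M = QL⁻¹.
det L = 9; the adjugate gives L⁻¹ = [[1, -1], [5/9, -4/9]].
M = QL⁻¹ = [[-30, 63], [-14, 18]] · [[1, -1], [5/9, -4/9]] = [[5, 2], [-4, 6]].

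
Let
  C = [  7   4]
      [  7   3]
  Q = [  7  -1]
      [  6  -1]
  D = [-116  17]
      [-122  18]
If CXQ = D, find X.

Left-multiply by C⁻¹ and right-multiply by Q⁻¹: X = C⁻¹DQ⁻¹.
det C = -7, so C⁻¹ = [[-3/7, 4/7], [1, -1]].
det Q = -1, so Q⁻¹ = [[1, -1], [6, -7]].
C⁻¹D = [[-20, 3], [6, -1]].
X = (C⁻¹D)Q⁻¹ = [[-2, -1], [0, 1]].

X = [[-2, -1], [0, 1]]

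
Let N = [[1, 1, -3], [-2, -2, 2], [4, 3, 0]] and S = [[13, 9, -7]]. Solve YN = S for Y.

N is on the right of Y, so right-multiply by N⁻¹: Y = SN⁻¹.
det N = -4; the adjugate gives N⁻¹ = [[3/2, 9/4, 1], [-2, -3, -1], [-1/2, -1/4, 0]].
Y = SN⁻¹ = [[13, 9, -7]] · [[3/2, 9/4, 1], [-2, -3, -1], [-1/2, -1/4, 0]] = [[5, 4, 4]].

Y = [[5, 4, 4]]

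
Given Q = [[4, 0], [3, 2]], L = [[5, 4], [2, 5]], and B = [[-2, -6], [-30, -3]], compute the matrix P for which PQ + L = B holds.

P = [[2, -5], [-5, -4]]

PQ = B − L = [[-7, -10], [-32, -8]].
Right-multiplying both sides by Q⁻¹ gives P = (B − L)Q⁻¹.
Q has determinant 8; Q⁻¹ = [[1/4, 0], [-3/8, 1/2]].
P = (B − L)Q⁻¹ = [[2, -5], [-5, -4]].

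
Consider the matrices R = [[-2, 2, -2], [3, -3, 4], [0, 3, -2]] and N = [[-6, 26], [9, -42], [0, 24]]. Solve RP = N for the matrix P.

P = [[3, -4], [0, 6], [0, -3]]

Left-multiplying both sides by R⁻¹ gives P = R⁻¹N.
det R = 6; the adjugate gives R⁻¹ = [[-1, -1/3, 1/3], [1, 2/3, 1/3], [3/2, 1, 0]].
P = R⁻¹N = [[-1, -1/3, 1/3], [1, 2/3, 1/3], [3/2, 1, 0]] · [[-6, 26], [9, -42], [0, 24]] = [[3, -4], [0, 6], [0, -3]].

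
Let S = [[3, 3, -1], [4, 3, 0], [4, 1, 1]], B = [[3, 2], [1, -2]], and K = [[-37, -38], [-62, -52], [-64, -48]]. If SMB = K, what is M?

M = [[-4, 1], [-2, 0], [-4, -2]]

Isolating M: multiply by S⁻¹ from the left and B⁻¹ from the right, so M = S⁻¹KB⁻¹.
det S = 5, so S⁻¹ = [[3/5, -4/5, 3/5], [-4/5, 7/5, -4/5], [-8/5, 9/5, -3/5]].
det B = -8; the adjugate gives B⁻¹ = [[1/4, 1/4], [1/8, -3/8]].
S⁻¹K = [[-11, -10], [-6, -4], [-14, -4]].
M = (S⁻¹K)B⁻¹ = [[-4, 1], [-2, 0], [-4, -2]].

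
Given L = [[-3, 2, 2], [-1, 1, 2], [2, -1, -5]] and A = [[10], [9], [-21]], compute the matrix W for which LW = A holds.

W = [[0], [1], [4]]

Left-multiplying both sides by L⁻¹ gives W = L⁻¹A.
det L = 5; the adjugate gives L⁻¹ = [[-3/5, 8/5, 2/5], [-1/5, 11/5, 4/5], [-1/5, 1/5, -1/5]].
W = L⁻¹A = [[-3/5, 8/5, 2/5], [-1/5, 11/5, 4/5], [-1/5, 1/5, -1/5]] · [[10], [9], [-21]] = [[0], [1], [4]].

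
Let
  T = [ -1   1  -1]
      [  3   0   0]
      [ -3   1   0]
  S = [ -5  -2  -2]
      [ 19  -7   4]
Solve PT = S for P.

P = [[2, -5, -4], [-4, 2, -3]]

Right-multiplying both sides by T⁻¹ gives P = ST⁻¹.
det T = -3; the adjugate gives T⁻¹ = [[0, 1/3, 0], [0, 1, 1], [-1, 2/3, 1]].
P = ST⁻¹ = [[-5, -2, -2], [19, -7, 4]] · [[0, 1/3, 0], [0, 1, 1], [-1, 2/3, 1]] = [[2, -5, -4], [-4, 2, -3]].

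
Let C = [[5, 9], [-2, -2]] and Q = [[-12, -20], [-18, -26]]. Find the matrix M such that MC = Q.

C is on the right of M, so right-multiply by C⁻¹: M = QC⁻¹.
det C = 8; the adjugate gives C⁻¹ = [[-1/4, -9/8], [1/4, 5/8]].
M = QC⁻¹ = [[-12, -20], [-18, -26]] · [[-1/4, -9/8], [1/4, 5/8]] = [[-2, 1], [-2, 4]].

M = [[-2, 1], [-2, 4]]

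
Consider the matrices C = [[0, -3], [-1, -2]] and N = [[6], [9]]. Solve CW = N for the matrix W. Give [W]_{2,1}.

Left-multiplying both sides by C⁻¹ gives W = C⁻¹N.
C has determinant -3; C⁻¹ = [[2/3, -1], [-1/3, 0]].
W = C⁻¹N = [[2/3, -1], [-1/3, 0]] · [[6], [9]] = [[-5], [-2]].

-2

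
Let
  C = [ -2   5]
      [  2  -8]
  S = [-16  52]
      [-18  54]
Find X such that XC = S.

Since C sits to the right of X, X = SC⁻¹.
C has determinant 6; C⁻¹ = [[-4/3, -5/6], [-1/3, -1/3]].
X = SC⁻¹ = [[-16, 52], [-18, 54]] · [[-4/3, -5/6], [-1/3, -1/3]] = [[4, -4], [6, -3]].

X = [[4, -4], [6, -3]]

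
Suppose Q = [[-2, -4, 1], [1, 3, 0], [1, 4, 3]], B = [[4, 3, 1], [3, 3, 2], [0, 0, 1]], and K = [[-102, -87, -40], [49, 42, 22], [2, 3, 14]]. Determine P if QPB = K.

P = [[4, 4, -2], [1, 1, 1], [-3, -2, 3]]

P = Q⁻¹KB⁻¹ (apply Q⁻¹ on the left and B⁻¹ on the right).
Q has determinant -5; Q⁻¹ = [[-9/5, -16/5, 3/5], [3/5, 7/5, -1/5], [-1/5, -4/5, 2/5]].
det B = 3, so B⁻¹ = [[1, -1, 1], [-1, 4/3, -5/3], [0, 0, 1]].
Q⁻¹K = [[28, 24, 10], [7, 6, 4], [-18, -15, -4]].
P = (Q⁻¹K)B⁻¹ = [[4, 4, -2], [1, 1, 1], [-3, -2, 3]].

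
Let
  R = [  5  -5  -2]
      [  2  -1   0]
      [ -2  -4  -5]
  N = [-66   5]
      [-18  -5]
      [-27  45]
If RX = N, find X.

X = [[-6, -4], [6, -3], [3, -5]]

R is on the left of X, so left-multiply by R⁻¹: X = R⁻¹N.
det R = -5; the adjugate gives R⁻¹ = [[-1, 17/5, 2/5], [-2, 29/5, 4/5], [2, -6, -1]].
X = R⁻¹N = [[-1, 17/5, 2/5], [-2, 29/5, 4/5], [2, -6, -1]] · [[-66, 5], [-18, -5], [-27, 45]] = [[-6, -4], [6, -3], [3, -5]].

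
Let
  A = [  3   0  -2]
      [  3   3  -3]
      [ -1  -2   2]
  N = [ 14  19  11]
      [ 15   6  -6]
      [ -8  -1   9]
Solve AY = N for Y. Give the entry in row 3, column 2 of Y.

A is on the left of Y, so left-multiply by A⁻¹: Y = A⁻¹N.
det A = 6, so A⁻¹ = [[0, 2/3, 1], [-1/2, 2/3, 1/2], [-1/2, 1, 3/2]].
Y = A⁻¹N = [[0, 2/3, 1], [-1/2, 2/3, 1/2], [-1/2, 1, 3/2]] · [[14, 19, 11], [15, 6, -6], [-8, -1, 9]] = [[2, 3, 5], [-1, -6, -5], [-4, -5, 2]].

-5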